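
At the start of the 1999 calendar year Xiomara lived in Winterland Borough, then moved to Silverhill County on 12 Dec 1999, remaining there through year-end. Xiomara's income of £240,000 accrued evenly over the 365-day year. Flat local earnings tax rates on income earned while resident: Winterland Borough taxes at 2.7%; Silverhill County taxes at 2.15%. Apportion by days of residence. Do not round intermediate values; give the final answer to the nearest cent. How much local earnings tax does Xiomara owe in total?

Winterland Borough, 1 Jan – 11 Dec 1999: 345 days → £240,000 × 2.7% × 345/365 = £6,124.9315
Silverhill County, 12 Dec – 31 Dec 1999: 20 days → £240,000 × 2.15% × 20/365 = £282.7397
Total = £6,407.6712

£6,407.67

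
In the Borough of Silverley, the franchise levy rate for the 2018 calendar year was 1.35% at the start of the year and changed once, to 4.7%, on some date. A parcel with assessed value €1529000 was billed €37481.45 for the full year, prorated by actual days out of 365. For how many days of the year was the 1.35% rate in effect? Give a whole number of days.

Let d = days at the first rate; then 365 − d days at the second rate.
€1529000 × [1.35%·d + 4.7%·(365−d)] / 365 = €37481.45
Solving gives d = 245, so the new rate took effect on 3 September 2018.

245 days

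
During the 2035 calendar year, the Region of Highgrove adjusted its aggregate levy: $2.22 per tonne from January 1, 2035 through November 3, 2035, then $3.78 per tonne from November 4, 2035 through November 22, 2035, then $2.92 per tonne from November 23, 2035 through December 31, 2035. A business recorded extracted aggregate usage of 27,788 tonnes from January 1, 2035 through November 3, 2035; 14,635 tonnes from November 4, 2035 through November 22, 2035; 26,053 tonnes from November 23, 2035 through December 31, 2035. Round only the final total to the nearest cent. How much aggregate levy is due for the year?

$193,084.42

January 1 – November 3, 2035: 27,788 tonnes at $2.22/tonne → $61,689.36
November 4 – November 22, 2035: 14,635 tonnes at $3.78/tonne → $55,320.30
November 23 – December 31, 2035: 26,053 tonnes at $2.92/tonne → $76,074.76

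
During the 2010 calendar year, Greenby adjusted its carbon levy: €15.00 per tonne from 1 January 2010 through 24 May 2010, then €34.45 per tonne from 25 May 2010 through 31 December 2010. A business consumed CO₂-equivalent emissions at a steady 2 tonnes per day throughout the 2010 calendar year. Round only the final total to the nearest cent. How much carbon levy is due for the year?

€19546.90

1 January – 24 May 2010: 144 days × 2 tonnes/day = 288 tonnes at €15.00/tonne → €4320.00
25 May – 31 December 2010: 221 days × 2 tonnes/day = 442 tonnes at €34.45/tonne → €15226.90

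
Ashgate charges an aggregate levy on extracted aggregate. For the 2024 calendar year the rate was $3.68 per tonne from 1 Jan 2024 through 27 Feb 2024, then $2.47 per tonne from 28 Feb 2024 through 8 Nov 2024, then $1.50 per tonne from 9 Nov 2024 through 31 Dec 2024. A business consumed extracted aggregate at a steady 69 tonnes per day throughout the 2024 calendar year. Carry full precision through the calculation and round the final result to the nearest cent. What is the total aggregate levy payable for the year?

1 Jan – 27 Feb 2024: 58 days × 69 tonnes/day = 4,002 tonnes at $3.68/tonne → $14,727.36
28 Feb – 8 Nov 2024: 255 days × 69 tonnes/day = 17,595 tonnes at $2.47/tonne → $43,459.65
9 Nov – 31 Dec 2024: 53 days × 69 tonnes/day = 3,657 tonnes at $1.50/tonne → $5,485.50

$63,672.51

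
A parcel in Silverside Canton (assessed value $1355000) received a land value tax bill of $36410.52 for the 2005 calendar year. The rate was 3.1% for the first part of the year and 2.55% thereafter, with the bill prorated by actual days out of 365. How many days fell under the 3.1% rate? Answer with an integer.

91 days

Let d = days at the first rate; then 365 − d days at the second rate.
$1355000 × [3.1%·d + 2.55%·(365−d)] / 365 = $36410.52
Solving gives d = 91, so the new rate took effect on April 2, 2005.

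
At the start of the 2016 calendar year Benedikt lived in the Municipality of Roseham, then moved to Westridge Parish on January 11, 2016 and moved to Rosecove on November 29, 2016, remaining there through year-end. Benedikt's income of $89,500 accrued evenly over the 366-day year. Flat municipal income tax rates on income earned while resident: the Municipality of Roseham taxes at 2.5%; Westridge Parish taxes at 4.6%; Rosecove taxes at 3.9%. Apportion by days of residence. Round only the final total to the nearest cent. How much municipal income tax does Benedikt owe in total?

The Municipality of Roseham, January 1 – January 10, 2016: 10 days → $89,500 × 2.5% × 10/366 = $61.1339
Westridge Parish, January 11 – November 28, 2016: 323 days → $89,500 × 4.6% × 323/366 = $3,633.3087
Rosecove, November 29 – December 31, 2016: 33 days → $89,500 × 3.9% × 33/366 = $314.7172
Total = $4,009.1598

$4,009.16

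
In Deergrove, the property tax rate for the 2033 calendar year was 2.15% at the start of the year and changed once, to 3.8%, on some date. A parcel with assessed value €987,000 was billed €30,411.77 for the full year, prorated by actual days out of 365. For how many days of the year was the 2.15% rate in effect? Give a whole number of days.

Let d = days at the first rate; then 365 − d days at the second rate.
€987,000 × [2.15%·d + 3.8%·(365−d)] / 365 = €30,411.77
Solving gives d = 159, so the new rate took effect on 9 June 2033.

159 days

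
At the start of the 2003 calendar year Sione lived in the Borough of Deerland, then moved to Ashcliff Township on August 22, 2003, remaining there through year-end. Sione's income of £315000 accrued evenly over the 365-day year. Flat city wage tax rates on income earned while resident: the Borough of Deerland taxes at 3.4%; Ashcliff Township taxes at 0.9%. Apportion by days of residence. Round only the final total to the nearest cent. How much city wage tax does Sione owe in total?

£7862.05

The Borough of Deerland, January 1 – August 21, 2003: 233 days → £315000 × 3.4% × 233/365 = £6836.7945
Ashcliff Township, August 22 – December 31, 2003: 132 days → £315000 × 0.9% × 132/365 = £1025.2603
Total = £7862.0548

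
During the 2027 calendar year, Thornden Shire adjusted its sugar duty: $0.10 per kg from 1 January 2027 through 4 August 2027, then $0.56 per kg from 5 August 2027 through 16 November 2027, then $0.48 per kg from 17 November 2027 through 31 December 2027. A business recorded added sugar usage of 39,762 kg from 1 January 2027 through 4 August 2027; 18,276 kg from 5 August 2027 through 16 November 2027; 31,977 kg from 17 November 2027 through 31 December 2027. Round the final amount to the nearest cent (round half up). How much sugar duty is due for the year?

1 January – 4 August 2027: 39,762 kg at $0.10/kg → $3,976.20
5 August – 16 November 2027: 18,276 kg at $0.56/kg → $10,234.56
17 November – 31 December 2027: 31,977 kg at $0.48/kg → $15,348.96

$29,559.72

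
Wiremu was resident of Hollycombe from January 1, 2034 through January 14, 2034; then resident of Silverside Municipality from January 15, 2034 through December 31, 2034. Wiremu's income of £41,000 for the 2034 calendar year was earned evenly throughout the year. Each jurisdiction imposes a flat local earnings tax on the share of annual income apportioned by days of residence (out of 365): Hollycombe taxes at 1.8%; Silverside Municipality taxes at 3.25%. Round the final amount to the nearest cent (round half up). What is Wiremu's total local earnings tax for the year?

Hollycombe, January 1 – January 14, 2034: 14 days → £41,000 × 1.8% × 14/365 = £28.3068
Silverside Municipality, January 15 – December 31, 2034: 351 days → £41,000 × 3.25% × 351/365 = £1,281.3904
Total = £1,309.6973

£1,309.70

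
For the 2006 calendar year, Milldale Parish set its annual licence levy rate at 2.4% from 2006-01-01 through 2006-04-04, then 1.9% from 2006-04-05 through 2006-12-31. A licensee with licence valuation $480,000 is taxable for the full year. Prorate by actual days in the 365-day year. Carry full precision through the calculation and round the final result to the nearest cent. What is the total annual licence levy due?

$9,738.08

2006-01-01 to 2006-04-04: 94 days at 2.4% → $480,000 × 2.4% × 94/365 = $2,966.7945
2006-04-05 to 2006-12-31: 271 days at 1.9% → $480,000 × 1.9% × 271/365 = $6,771.2877
Total = $9,738.0822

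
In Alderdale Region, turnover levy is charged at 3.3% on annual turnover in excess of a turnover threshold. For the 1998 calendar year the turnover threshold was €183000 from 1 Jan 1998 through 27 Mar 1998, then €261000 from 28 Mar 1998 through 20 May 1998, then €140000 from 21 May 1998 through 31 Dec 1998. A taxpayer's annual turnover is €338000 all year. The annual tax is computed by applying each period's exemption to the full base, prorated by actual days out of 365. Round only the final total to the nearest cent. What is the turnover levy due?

1 Jan – 27 Mar 1998: 86 days, exemption €183000 → (€338000 − €183000) × 3.3% × 86/365 = €1205.1781
28 Mar – 20 May 1998: 54 days, exemption €261000 → (€338000 − €261000) × 3.3% × 54/365 = €375.9288
21 May – 31 Dec 1998: 225 days, exemption €140000 → (€338000 − €140000) × 3.3% × 225/365 = €4027.8082
Total = €5608.9151

€5608.92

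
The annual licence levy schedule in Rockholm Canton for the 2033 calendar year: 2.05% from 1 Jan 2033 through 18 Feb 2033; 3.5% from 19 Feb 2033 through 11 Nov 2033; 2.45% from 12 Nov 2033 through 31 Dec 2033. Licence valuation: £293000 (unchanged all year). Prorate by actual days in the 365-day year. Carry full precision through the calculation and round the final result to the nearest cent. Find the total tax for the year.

1 Jan – 18 Feb 2033: 49 days at 2.05% → £293000 × 2.05% × 49/365 = £806.3521
19 Feb – 11 Nov 2033: 266 days at 3.5% → £293000 × 3.5% × 266/365 = £7473.5068
12 Nov – 31 Dec 2033: 50 days at 2.45% → £293000 × 2.45% × 50/365 = £983.3562
Total = £9263.2151

£9263.22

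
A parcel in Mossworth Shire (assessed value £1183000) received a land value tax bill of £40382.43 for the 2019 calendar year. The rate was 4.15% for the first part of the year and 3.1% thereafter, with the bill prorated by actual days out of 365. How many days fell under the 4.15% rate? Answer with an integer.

109 days

Let d = days at the first rate; then 365 − d days at the second rate.
£1183000 × [4.15%·d + 3.1%·(365−d)] / 365 = £40382.43
Solving gives d = 109, so the new rate took effect on 20 Apr 2019.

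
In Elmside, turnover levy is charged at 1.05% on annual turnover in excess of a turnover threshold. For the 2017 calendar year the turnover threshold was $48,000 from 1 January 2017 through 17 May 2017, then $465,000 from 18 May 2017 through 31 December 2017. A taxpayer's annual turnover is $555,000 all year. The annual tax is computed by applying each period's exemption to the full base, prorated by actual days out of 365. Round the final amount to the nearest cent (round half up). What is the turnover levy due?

$2,588.44

1 January – 17 May 2017: 137 days, exemption $48,000 → ($555,000 − $48,000) × 1.05% × 137/365 = $1,998.1356
18 May – 31 December 2017: 228 days, exemption $465,000 → ($555,000 − $465,000) × 1.05% × 228/365 = $590.3014
Total = $2,588.4370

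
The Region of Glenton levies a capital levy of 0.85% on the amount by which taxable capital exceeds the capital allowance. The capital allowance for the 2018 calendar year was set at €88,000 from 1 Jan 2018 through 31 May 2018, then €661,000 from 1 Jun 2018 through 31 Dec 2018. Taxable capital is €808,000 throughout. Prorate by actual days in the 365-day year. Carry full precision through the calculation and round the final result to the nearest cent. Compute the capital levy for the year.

€3,264.42

1 Jan – 31 May 2018: 151 days, exemption €88,000 → (€808,000 − €88,000) × 0.85% × 151/365 = €2,531.8356
1 Jun – 31 Dec 2018: 214 days, exemption €661,000 → (€808,000 − €661,000) × 0.85% × 214/365 = €732.5836
Total = €3,264.4192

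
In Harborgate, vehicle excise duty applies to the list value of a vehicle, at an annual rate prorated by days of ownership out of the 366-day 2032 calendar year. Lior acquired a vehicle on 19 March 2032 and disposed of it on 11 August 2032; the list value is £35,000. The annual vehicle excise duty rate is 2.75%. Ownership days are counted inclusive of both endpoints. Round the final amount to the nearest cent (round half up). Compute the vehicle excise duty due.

£383.95

Days held (19 March – 11 August 2032): 146 out of 366
Tax = £35,000 × 2.75% × 146/366 = £383.9481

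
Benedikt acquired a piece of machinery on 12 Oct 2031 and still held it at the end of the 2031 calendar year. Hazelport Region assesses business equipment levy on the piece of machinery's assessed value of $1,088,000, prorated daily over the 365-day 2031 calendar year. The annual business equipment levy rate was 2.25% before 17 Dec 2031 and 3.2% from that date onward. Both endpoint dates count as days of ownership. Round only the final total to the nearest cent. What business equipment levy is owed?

12 Oct – 16 Dec 2031: 66 days at 2.25% → $1,088,000 × 2.25% × 66/365 = $4,426.5205
17 Dec – 31 Dec 2031: 15 days at 3.2% → $1,088,000 × 3.2% × 15/365 = $1,430.7945
Total = $5,857.3151

$5,857.32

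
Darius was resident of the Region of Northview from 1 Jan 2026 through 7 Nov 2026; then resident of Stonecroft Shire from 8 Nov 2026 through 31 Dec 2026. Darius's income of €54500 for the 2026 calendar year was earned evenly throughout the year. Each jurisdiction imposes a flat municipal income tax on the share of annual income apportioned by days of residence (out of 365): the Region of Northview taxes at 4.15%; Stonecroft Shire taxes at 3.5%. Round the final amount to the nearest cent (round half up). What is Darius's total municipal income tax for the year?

The Region of Northview, 1 Jan – 7 Nov 2026: 311 days → €54500 × 4.15% × 311/365 = €1927.1349
Stonecroft Shire, 8 Nov – 31 Dec 2026: 54 days → €54500 × 3.5% × 54/365 = €282.2055
Total = €2209.3404

€2209.34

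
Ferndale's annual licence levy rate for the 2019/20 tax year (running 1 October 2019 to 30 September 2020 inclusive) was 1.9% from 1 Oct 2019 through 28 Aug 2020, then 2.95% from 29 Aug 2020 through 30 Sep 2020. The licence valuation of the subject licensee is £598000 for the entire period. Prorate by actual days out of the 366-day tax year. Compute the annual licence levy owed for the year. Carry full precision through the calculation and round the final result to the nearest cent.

£11928.14

1 Oct 2019 – 28 Aug 2020: 333 days at 1.9% → £598000 × 1.9% × 333/366 = £10337.5574
29 Aug – 30 Sep 2020: 33 days at 2.95% → £598000 × 2.95% × 33/366 = £1590.5820
Total = £11928.1393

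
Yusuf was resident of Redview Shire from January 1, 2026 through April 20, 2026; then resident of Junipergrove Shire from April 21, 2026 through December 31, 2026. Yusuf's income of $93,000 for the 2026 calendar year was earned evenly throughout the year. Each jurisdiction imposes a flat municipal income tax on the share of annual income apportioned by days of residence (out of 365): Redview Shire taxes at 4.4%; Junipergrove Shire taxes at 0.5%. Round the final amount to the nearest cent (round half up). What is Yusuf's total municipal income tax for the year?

$1,558.07

Redview Shire, January 1 – April 20, 2026: 110 days → $93,000 × 4.4% × 110/365 = $1,233.2055
Junipergrove Shire, April 21 – December 31, 2026: 255 days → $93,000 × 0.5% × 255/365 = $324.8630
Total = $1,558.0685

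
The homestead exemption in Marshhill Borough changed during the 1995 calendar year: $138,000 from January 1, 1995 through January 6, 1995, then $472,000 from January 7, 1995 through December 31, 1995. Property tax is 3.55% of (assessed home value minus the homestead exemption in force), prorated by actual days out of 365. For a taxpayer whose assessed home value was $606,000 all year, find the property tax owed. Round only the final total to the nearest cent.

$4,951.91

January 1 – January 6, 1995: 6 days, exemption $138,000 → ($606,000 − $138,000) × 3.55% × 6/365 = $273.1068
January 7 – December 31, 1995: 359 days, exemption $472,000 → ($606,000 − $472,000) × 3.55% × 359/365 = $4,678.8027
Total = $4,951.9096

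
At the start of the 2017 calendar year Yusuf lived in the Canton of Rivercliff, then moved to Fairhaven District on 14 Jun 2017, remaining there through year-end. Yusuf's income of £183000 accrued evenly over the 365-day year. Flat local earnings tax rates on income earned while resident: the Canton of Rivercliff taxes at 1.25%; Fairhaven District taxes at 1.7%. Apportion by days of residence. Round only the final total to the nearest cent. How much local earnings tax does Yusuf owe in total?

The Canton of Rivercliff, 1 Jan – 13 Jun 2017: 164 days → £183000 × 1.25% × 164/365 = £1027.8082
Fairhaven District, 14 Jun – 31 Dec 2017: 201 days → £183000 × 1.7% × 201/365 = £1713.1808
Total = £2740.9890

£2740.99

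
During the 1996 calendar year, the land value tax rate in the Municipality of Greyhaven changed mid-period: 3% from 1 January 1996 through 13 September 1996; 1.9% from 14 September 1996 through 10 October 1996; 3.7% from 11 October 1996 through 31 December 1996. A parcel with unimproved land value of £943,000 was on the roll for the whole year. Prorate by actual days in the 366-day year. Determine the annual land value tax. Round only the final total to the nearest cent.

1 January – 13 September 1996: 257 days at 3% → £943,000 × 3% × 257/366 = £19,864.8361
14 September – 10 October 1996: 27 days at 1.9% → £943,000 × 1.9% × 27/366 = £1,321.7459
11 October – 31 December 1996: 82 days at 3.7% → £943,000 × 3.7% × 82/366 = £7,817.1093
Total = £29,003.6913

£29,003.69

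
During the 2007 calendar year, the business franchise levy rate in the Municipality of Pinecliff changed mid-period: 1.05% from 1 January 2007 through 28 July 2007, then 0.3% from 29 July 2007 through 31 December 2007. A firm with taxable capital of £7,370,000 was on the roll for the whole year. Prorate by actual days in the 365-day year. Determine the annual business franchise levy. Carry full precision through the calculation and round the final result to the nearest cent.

1 January – 28 July 2007: 209 days at 1.05% → £7,370,000 × 1.05% × 209/365 = £44,310.8630
29 July – 31 December 2007: 156 days at 0.3% → £7,370,000 × 0.3% × 156/365 = £9,449.7534
Total = £53,760.6164

£53,760.62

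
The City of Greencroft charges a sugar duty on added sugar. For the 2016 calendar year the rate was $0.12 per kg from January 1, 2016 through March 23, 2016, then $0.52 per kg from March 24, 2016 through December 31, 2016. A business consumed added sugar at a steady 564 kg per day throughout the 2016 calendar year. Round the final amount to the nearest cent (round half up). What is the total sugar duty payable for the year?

$88615.68

January 1 – March 23, 2016: 83 days × 564 kg/day = 46,812 kg at $0.12/kg → $5617.44
March 24 – December 31, 2016: 283 days × 564 kg/day = 159,612 kg at $0.52/kg → $82998.24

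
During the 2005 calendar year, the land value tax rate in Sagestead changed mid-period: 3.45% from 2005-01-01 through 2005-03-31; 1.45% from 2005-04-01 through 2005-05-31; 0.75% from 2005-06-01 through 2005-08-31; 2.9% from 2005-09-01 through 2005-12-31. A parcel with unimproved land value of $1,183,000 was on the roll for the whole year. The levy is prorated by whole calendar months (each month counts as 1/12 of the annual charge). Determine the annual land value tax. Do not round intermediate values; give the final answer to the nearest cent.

2005-01-01 to 2005-03-31: 3 months at 3.45% → $1,183,000 × 3.45% × 3/12 = $10,203.3750
2005-04-01 to 2005-05-31: 2 months at 1.45% → $1,183,000 × 1.45% × 2/12 = $2,858.9167
2005-06-01 to 2005-08-31: 3 months at 0.75% → $1,183,000 × 0.75% × 3/12 = $2,218.1250
2005-09-01 to 2005-12-31: 4 months at 2.9% → $1,183,000 × 2.9% × 4/12 = $11,435.6667
Total = $26,716.0833

$26,716.08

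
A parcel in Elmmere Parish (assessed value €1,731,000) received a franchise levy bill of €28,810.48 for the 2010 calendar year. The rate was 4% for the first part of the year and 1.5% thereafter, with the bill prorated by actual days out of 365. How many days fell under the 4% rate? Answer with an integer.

24 days

Let d = days at the first rate; then 365 − d days at the second rate.
€1,731,000 × [4%·d + 1.5%·(365−d)] / 365 = €28,810.48
Solving gives d = 24, so the new rate took effect on 25 January 2010.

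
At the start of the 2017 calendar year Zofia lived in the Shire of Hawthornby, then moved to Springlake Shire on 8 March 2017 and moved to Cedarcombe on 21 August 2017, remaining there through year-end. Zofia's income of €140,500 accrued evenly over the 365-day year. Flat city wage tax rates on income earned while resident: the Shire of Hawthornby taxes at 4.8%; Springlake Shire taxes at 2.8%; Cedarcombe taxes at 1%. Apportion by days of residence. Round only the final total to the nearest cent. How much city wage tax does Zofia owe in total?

€3,520.58

The Shire of Hawthornby, 1 January – 7 March 2017: 66 days → €140,500 × 4.8% × 66/365 = €1,219.4630
Springlake Shire, 8 March – 20 August 2017: 166 days → €140,500 × 2.8% × 166/365 = €1,789.1616
Cedarcombe, 21 August – 31 December 2017: 133 days → €140,500 × 1% × 133/365 = €511.9589
Total = €3,520.5836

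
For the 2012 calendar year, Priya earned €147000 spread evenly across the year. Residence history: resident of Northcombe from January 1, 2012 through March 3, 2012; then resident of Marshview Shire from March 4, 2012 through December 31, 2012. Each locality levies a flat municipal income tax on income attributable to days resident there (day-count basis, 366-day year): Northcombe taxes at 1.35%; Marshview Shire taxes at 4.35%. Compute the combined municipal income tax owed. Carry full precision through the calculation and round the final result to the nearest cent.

€5635.40

Northcombe, January 1 – March 3, 2012: 63 days → €147000 × 1.35% × 63/366 = €341.5943
Marshview Shire, March 4 – December 31, 2012: 303 days → €147000 × 4.35% × 303/366 = €5293.8074
Total = €5635.4016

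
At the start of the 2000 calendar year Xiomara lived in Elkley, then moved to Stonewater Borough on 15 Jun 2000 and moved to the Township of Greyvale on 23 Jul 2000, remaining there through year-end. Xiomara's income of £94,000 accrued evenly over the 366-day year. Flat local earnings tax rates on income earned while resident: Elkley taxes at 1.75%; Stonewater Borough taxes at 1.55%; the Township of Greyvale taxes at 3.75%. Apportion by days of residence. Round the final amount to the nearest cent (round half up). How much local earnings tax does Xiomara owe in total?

£2,457.61

Elkley, 1 Jan – 14 Jun 2000: 166 days → £94,000 × 1.75% × 166/366 = £746.0929
Stonewater Borough, 15 Jun – 22 Jul 2000: 38 days → £94,000 × 1.55% × 38/366 = £151.2732
The Township of Greyvale, 23 Jul – 31 Dec 2000: 162 days → £94,000 × 3.75% × 162/366 = £1,560.2459
Total = £2,457.6120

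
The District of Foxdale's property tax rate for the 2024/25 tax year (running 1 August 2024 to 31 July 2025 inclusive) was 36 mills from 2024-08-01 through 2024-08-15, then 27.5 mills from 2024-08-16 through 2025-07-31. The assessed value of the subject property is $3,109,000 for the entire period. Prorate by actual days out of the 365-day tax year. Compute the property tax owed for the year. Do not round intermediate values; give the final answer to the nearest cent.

$86,583.52

2024-08-01 to 2024-08-15: 15 days at 36 mills → $3,109,000 × 3.6% × 15/365 = $4,599.6164
2024-08-16 to 2025-07-31: 350 days at 27.5 mills → $3,109,000 × 2.75% × 350/365 = $81,983.9041
Total = $86,583.5205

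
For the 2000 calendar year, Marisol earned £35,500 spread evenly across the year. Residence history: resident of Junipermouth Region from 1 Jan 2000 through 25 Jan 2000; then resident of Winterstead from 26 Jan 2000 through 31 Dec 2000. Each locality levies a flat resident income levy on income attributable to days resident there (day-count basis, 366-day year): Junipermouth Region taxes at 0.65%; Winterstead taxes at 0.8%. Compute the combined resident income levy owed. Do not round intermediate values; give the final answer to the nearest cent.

Junipermouth Region, 1 Jan – 25 Jan 2000: 25 days → £35,500 × 0.65% × 25/366 = £15.7616
Winterstead, 26 Jan – 31 Dec 2000: 341 days → £35,500 × 0.8% × 341/366 = £264.6011
Total = £280.3627

£280.36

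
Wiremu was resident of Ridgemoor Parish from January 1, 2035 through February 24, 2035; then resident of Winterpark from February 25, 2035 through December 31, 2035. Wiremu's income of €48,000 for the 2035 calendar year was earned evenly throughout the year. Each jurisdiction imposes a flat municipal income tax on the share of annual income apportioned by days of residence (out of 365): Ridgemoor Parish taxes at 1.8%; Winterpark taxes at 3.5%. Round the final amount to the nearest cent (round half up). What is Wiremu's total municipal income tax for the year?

Ridgemoor Parish, January 1 – February 24, 2035: 55 days → €48,000 × 1.8% × 55/365 = €130.1918
Winterpark, February 25 – December 31, 2035: 310 days → €48,000 × 3.5% × 310/365 = €1,426.8493
Total = €1,557.0411

€1,557.04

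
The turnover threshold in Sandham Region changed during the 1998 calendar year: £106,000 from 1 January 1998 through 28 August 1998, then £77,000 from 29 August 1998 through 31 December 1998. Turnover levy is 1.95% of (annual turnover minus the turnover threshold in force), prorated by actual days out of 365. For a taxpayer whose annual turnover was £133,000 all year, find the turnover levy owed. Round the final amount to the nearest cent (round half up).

1 January – 28 August 1998: 240 days, exemption £106,000 → (£133,000 − £106,000) × 1.95% × 240/365 = £346.1918
29 August – 31 December 1998: 125 days, exemption £77,000 → (£133,000 − £77,000) × 1.95% × 125/365 = £373.9726
Total = £720.1644

£720.16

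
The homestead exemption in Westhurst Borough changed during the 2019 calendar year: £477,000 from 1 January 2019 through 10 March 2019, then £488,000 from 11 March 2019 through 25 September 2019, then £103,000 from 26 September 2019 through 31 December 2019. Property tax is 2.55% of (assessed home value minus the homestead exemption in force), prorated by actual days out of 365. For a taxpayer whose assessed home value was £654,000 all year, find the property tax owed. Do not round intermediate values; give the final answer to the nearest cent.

£6,895.06

1 January – 10 March 2019: 69 days, exemption £477,000 → (£654,000 − £477,000) × 2.55% × 69/365 = £853.2370
11 March – 25 September 2019: 199 days, exemption £488,000 → (£654,000 − £488,000) × 2.55% × 199/365 = £2,307.8548
26 September – 31 December 2019: 97 days, exemption £103,000 → (£654,000 − £103,000) × 2.55% × 97/365 = £3,733.9685
Total = £6,895.0603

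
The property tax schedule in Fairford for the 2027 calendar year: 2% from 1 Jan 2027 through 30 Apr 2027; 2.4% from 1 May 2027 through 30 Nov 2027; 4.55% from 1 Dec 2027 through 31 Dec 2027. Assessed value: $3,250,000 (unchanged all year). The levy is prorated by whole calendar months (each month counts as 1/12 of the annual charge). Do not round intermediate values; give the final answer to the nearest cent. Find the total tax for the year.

$79,489.58

1 Jan – 30 Apr 2027: 4 months at 2% → $3,250,000 × 2% × 4/12 = $21,666.6667
1 May – 30 Nov 2027: 7 months at 2.4% → $3,250,000 × 2.4% × 7/12 = $45,500.0000
1 Dec – 31 Dec 2027: 1 month at 4.55% → $3,250,000 × 4.55% × 1/12 = $12,322.9167
Total = $79,489.5833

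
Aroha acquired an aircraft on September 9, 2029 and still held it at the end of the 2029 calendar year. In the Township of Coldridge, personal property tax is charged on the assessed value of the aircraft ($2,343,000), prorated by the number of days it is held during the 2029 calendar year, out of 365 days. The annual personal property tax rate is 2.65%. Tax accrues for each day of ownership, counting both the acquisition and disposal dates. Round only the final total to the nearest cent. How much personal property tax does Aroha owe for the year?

$19,392.34

Days held (September 9 – December 31, 2029): 114 out of 365
Tax = $2,343,000 × 2.65% × 114/365 = $19,392.3370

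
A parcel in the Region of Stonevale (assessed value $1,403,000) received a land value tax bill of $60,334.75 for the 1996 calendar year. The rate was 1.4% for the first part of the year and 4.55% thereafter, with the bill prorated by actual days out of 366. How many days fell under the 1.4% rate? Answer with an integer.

29 days

Let d = days at the first rate; then 366 − d days at the second rate.
$1,403,000 × [1.4%·d + 4.55%·(366−d)] / 366 = $60,334.75
Solving gives d = 29, so the new rate took effect on 30 Jan 1996.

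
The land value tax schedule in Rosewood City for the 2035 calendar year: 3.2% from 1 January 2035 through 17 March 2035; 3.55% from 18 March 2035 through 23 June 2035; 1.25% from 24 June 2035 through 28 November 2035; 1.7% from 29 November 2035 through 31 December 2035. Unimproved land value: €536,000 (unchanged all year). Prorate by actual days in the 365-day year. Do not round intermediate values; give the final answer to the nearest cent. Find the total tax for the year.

€12,404.36

1 January – 17 March 2035: 76 days at 3.2% → €536,000 × 3.2% × 76/365 = €3,571.3753
18 March – 23 June 2035: 98 days at 3.55% → €536,000 × 3.55% × 98/365 = €5,108.8877
24 June – 28 November 2035: 158 days at 1.25% → €536,000 × 1.25% × 158/365 = €2,900.2740
29 November – 31 December 2035: 33 days at 1.7% → €536,000 × 1.7% × 33/365 = €823.8247
Total = €12,404.3616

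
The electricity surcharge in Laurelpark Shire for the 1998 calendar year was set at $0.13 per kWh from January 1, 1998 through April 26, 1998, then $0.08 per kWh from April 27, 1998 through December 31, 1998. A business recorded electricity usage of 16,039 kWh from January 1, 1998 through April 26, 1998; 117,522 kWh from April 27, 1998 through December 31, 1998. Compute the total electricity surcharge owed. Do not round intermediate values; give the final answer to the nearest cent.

$11,486.83

January 1 – April 26, 1998: 16,039 kWh at $0.13/kWh → $2,085.07
April 27 – December 31, 1998: 117,522 kWh at $0.08/kWh → $9,401.76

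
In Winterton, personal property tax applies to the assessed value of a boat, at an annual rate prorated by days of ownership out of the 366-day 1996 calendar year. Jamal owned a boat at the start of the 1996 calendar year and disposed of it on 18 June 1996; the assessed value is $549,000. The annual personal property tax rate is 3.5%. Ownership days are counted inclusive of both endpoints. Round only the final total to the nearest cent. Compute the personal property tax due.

Days held (1 January – 18 June 1996): 170 out of 366
Tax = $549,000 × 3.5% × 170/366 = $8,925.0000

$8,925.00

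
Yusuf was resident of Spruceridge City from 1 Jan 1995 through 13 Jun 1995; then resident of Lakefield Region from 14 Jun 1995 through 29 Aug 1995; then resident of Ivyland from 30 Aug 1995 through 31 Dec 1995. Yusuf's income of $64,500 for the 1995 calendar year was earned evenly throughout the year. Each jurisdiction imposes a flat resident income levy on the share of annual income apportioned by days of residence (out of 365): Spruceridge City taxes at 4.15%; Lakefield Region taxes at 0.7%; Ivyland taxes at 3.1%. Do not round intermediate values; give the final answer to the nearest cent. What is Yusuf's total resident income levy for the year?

Spruceridge City, 1 Jan – 13 Jun 1995: 164 days → $64,500 × 4.15% × 164/365 = $1,202.7041
Lakefield Region, 14 Jun – 29 Aug 1995: 77 days → $64,500 × 0.7% × 77/365 = $95.2479
Ivyland, 30 Aug – 31 Dec 1995: 124 days → $64,500 × 3.1% × 124/365 = $679.2822
Total = $1,977.2342

$1,977.23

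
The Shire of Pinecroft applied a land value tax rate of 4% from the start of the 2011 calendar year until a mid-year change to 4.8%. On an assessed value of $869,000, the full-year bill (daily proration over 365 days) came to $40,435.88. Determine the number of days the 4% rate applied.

Let d = days at the first rate; then 365 − d days at the second rate.
$869,000 × [4%·d + 4.8%·(365−d)] / 365 = $40,435.88
Solving gives d = 67, so the new rate took effect on March 9, 2011.

67 days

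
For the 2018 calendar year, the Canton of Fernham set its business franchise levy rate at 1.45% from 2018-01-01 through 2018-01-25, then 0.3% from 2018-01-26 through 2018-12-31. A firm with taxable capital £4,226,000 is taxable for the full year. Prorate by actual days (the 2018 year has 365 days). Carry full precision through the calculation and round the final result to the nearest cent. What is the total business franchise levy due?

2018-01-01 to 2018-01-25: 25 days at 1.45% → £4,226,000 × 1.45% × 25/365 = £4,197.0548
2018-01-26 to 2018-12-31: 340 days at 0.3% → £4,226,000 × 0.3% × 340/365 = £11,809.6438
Total = £16,006.6986

£16,006.70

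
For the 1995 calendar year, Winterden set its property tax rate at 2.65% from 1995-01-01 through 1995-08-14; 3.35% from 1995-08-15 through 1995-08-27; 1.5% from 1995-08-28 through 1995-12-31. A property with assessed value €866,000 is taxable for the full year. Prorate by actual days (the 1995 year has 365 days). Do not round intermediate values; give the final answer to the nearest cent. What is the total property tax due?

1995-01-01 to 1995-08-14: 226 days at 2.65% → €866,000 × 2.65% × 226/365 = €14,209.5178
1995-08-15 to 1995-08-27: 13 days at 3.35% → €866,000 × 3.35% × 13/365 = €1,033.2685
1995-08-28 to 1995-12-31: 126 days at 1.5% → €866,000 × 1.5% × 126/365 = €4,484.2192
Total = €19,727.0055

€19,727.01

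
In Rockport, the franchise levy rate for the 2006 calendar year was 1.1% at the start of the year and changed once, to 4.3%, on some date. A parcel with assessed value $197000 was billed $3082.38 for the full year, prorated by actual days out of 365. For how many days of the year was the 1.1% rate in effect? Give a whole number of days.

Let d = days at the first rate; then 365 − d days at the second rate.
$197000 × [1.1%·d + 4.3%·(365−d)] / 365 = $3082.38
Solving gives d = 312, so the new rate took effect on 9 Nov 2006.

312 days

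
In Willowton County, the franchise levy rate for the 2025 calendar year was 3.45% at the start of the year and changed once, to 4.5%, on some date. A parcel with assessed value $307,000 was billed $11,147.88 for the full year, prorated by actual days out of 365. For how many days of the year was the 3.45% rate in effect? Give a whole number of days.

302 days

Let d = days at the first rate; then 365 − d days at the second rate.
$307,000 × [3.45%·d + 4.5%·(365−d)] / 365 = $11,147.88
Solving gives d = 302, so the new rate took effect on 30 Oct 2025.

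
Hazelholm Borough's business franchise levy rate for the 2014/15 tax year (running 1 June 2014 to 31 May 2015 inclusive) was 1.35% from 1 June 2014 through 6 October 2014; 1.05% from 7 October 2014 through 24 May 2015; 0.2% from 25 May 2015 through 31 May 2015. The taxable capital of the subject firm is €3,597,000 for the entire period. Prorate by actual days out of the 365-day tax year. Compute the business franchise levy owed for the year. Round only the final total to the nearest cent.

€40,966.38

1 June – 6 October 2014: 128 days at 1.35% → €3,597,000 × 1.35% × 128/365 = €17,029.0849
7 October 2014 – 24 May 2015: 230 days at 1.05% → €3,597,000 × 1.05% × 230/365 = €23,799.3288
25 May – 31 May 2015: 7 days at 0.2% → €3,597,000 × 0.2% × 7/365 = €137.9671
Total = €40,966.3808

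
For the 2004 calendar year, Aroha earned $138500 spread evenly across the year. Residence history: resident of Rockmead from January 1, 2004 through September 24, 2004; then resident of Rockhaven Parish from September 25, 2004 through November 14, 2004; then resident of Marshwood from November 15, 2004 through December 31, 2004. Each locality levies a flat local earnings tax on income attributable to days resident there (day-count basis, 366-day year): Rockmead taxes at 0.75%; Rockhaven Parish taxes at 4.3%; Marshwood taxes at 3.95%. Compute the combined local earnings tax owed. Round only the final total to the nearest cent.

$2293.01

Rockmead, January 1 – September 24, 2004: 268 days → $138500 × 0.75% × 268/366 = $760.6148
Rockhaven Parish, September 25 – November 14, 2004: 51 days → $138500 × 4.3% × 51/366 = $829.8648
Marshwood, November 15 – December 31, 2004: 47 days → $138500 × 3.95% × 47/366 = $702.5280
Total = $2293.0075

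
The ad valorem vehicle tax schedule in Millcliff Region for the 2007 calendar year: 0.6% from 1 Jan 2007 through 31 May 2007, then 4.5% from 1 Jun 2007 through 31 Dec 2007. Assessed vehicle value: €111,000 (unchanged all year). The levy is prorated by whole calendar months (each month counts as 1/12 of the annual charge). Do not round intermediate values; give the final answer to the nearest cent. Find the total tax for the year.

€3,191.25

1 Jan – 31 May 2007: 5 months at 0.6% → €111,000 × 0.6% × 5/12 = €277.5000
1 Jun – 31 Dec 2007: 7 months at 4.5% → €111,000 × 4.5% × 7/12 = €2,913.7500
Total = €3,191.2500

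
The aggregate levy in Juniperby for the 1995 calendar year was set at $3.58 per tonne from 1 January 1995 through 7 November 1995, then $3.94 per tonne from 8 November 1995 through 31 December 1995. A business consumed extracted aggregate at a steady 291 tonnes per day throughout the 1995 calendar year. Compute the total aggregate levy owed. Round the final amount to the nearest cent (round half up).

$385,906.74

1 January – 7 November 1995: 311 days × 291 tonnes/day = 90,501 tonnes at $3.58/tonne → $323,993.58
8 November – 31 December 1995: 54 days × 291 tonnes/day = 15,714 tonnes at $3.94/tonne → $61,913.16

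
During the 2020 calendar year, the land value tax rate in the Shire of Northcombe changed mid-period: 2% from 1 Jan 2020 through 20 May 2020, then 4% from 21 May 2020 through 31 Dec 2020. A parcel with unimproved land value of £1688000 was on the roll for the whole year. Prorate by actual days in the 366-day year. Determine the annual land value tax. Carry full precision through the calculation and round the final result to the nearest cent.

£54514.10

1 Jan – 20 May 2020: 141 days at 2% → £1688000 × 2% × 141/366 = £13005.9016
21 May – 31 Dec 2020: 225 days at 4% → £1688000 × 4% × 225/366 = £41508.1967
Total = £54514.0984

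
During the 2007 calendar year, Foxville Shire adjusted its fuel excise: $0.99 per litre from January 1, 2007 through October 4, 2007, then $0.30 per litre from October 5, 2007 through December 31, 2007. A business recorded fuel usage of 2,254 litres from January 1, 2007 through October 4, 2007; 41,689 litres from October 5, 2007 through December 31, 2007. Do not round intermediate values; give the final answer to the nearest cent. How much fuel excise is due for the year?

January 1 – October 4, 2007: 2,254 litres at $0.99/litre → $2,231.46
October 5 – December 31, 2007: 41,689 litres at $0.30/litre → $12,506.70

$14,738.16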